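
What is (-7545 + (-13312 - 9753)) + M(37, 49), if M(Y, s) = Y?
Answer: -30573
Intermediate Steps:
(-7545 + (-13312 - 9753)) + M(37, 49) = (-7545 + (-13312 - 9753)) + 37 = (-7545 - 23065) + 37 = -30610 + 37 = -30573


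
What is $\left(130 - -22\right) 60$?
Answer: $9120$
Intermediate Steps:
$\left(130 - -22\right) 60 = \left(130 + \left(-19 + 41\right)\right) 60 = \left(130 + 22\right) 60 = 152 \cdot 60 = 9120$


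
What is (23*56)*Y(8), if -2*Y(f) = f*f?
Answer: -41216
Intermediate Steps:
Y(f) = -f²/2 (Y(f) = -f*f/2 = -f²/2)
(23*56)*Y(8) = (23*56)*(-½*8²) = 1288*(-½*64) = 1288*(-32) = -41216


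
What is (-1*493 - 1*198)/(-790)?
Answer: 691/790 ≈ 0.87468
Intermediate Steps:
(-1*493 - 1*198)/(-790) = (-493 - 198)*(-1/790) = -691*(-1/790) = 691/790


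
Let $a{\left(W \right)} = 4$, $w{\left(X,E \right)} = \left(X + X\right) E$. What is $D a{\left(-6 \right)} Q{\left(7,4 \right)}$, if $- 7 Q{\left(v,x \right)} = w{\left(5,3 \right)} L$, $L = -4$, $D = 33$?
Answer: $\frac{15840}{7} \approx 2262.9$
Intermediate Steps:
$w{\left(X,E \right)} = 2 E X$ ($w{\left(X,E \right)} = 2 X E = 2 E X$)
$Q{\left(v,x \right)} = \frac{120}{7}$ ($Q{\left(v,x \right)} = - \frac{2 \cdot 3 \cdot 5 \left(-4\right)}{7} = - \frac{30 \left(-4\right)}{7} = \left(- \frac{1}{7}\right) \left(-120\right) = \frac{120}{7}$)
$D a{\left(-6 \right)} Q{\left(7,4 \right)} = 33 \cdot 4 \cdot \frac{120}{7} = 132 \cdot \frac{120}{7} = \frac{15840}{7}$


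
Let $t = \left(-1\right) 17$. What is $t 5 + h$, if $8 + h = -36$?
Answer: $-129$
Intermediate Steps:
$h = -44$ ($h = -8 - 36 = -44$)
$t = -17$
$t 5 + h = \left(-17\right) 5 - 44 = -85 - 44 = -129$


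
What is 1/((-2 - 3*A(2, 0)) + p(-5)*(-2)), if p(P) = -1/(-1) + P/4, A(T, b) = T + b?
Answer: -2/15 ≈ -0.13333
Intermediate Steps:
p(P) = 1 + P/4 (p(P) = -1*(-1) + P*(¼) = 1 + P/4)
1/((-2 - 3*A(2, 0)) + p(-5)*(-2)) = 1/((-2 - 3*(2 + 0)) + (1 + (¼)*(-5))*(-2)) = 1/((-2 - 3*2) + (1 - 5/4)*(-2)) = 1/((-2 - 6) - ¼*(-2)) = 1/(-8 + ½) = 1/(-15/2) = -2/15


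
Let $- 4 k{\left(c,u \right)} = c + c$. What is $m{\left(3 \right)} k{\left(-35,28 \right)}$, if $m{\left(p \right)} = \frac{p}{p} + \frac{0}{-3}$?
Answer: $\frac{35}{2} \approx 17.5$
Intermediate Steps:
$m{\left(p \right)} = 1$ ($m{\left(p \right)} = 1 + 0 \left(- \frac{1}{3}\right) = 1 + 0 = 1$)
$k{\left(c,u \right)} = - \frac{c}{2}$ ($k{\left(c,u \right)} = - \frac{c + c}{4} = - \frac{2 c}{4} = - \frac{c}{2}$)
$m{\left(3 \right)} k{\left(-35,28 \right)} = 1 \left(\left(- \frac{1}{2}\right) \left(-35\right)\right) = 1 \cdot \frac{35}{2} = \frac{35}{2}$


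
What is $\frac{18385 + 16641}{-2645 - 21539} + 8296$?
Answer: $\frac{100297719}{12092} \approx 8294.5$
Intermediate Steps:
$\frac{18385 + 16641}{-2645 - 21539} + 8296 = \frac{35026}{-24184} + 8296 = 35026 \left(- \frac{1}{24184}\right) + 8296 = - \frac{17513}{12092} + 8296 = \frac{100297719}{12092}$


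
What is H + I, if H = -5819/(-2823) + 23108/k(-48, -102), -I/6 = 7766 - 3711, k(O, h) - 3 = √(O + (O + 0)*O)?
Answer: -51504884363/2114427 + 92432*√141/2247 ≈ -23870.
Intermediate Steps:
k(O, h) = 3 + √(O + O²) (k(O, h) = 3 + √(O + (O + 0)*O) = 3 + √(O + O*O) = 3 + √(O + O²))
I = -24330 (I = -6*(7766 - 3711) = -6*4055 = -24330)
H = 5819/2823 + 23108/(3 + 4*√141) (H = -5819/(-2823) + 23108/(3 + √(-48*(1 - 48))) = -5819*(-1/2823) + 23108/(3 + √(-48*(-47))) = 5819/2823 + 23108/(3 + √2256) = 5819/2823 + 23108/(3 + 4*√141) ≈ 459.67)
H + I = (-60875453/2114427 + 92432*√141/2247) - 24330 = -51504884363/2114427 + 92432*√141/2247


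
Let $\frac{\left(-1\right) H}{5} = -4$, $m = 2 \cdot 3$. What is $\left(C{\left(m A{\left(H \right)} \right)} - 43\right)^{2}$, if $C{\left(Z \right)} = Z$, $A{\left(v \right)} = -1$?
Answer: $2401$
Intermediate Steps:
$m = 6$
$H = 20$ ($H = \left(-5\right) \left(-4\right) = 20$)
$\left(C{\left(m A{\left(H \right)} \right)} - 43\right)^{2} = \left(6 \left(-1\right) - 43\right)^{2} = \left(-6 - 43\right)^{2} = \left(-49\right)^{2} = 2401$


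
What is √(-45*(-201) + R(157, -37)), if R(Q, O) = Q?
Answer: √9202 ≈ 95.927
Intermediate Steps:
√(-45*(-201) + R(157, -37)) = √(-45*(-201) + 157) = √(9045 + 157) = √9202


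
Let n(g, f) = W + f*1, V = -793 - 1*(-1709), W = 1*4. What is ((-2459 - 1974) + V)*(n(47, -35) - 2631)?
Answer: 9362254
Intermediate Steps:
W = 4
V = 916 (V = -793 + 1709 = 916)
n(g, f) = 4 + f (n(g, f) = 4 + f*1 = 4 + f)
((-2459 - 1974) + V)*(n(47, -35) - 2631) = ((-2459 - 1974) + 916)*((4 - 35) - 2631) = (-4433 + 916)*(-31 - 2631) = -3517*(-2662) = 9362254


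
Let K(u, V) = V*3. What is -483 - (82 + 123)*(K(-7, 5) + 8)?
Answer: -5198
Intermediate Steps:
K(u, V) = 3*V
-483 - (82 + 123)*(K(-7, 5) + 8) = -483 - (82 + 123)*(3*5 + 8) = -483 - 205*(15 + 8) = -483 - 205*23 = -483 - 1*4715 = -483 - 4715 = -5198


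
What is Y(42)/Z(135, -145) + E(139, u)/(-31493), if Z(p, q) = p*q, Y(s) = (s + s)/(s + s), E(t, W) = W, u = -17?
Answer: 301282/616475475 ≈ 0.00048872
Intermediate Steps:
Y(s) = 1 (Y(s) = (2*s)/((2*s)) = (2*s)*(1/(2*s)) = 1)
Y(42)/Z(135, -145) + E(139, u)/(-31493) = 1/(135*(-145)) - 17/(-31493) = 1/(-19575) - 17*(-1/31493) = 1*(-1/19575) + 17/31493 = -1/19575 + 17/31493 = 301282/616475475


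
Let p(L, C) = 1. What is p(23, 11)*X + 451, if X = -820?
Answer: -369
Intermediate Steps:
p(23, 11)*X + 451 = 1*(-820) + 451 = -820 + 451 = -369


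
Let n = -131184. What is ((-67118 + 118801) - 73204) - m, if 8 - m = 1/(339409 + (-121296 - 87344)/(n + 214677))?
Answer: -610090244294920/28338066997 ≈ -21529.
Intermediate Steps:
m = 226704452483/28338066997 (m = 8 - 1/(339409 + (-121296 - 87344)/(-131184 + 214677)) = 8 - 1/(339409 - 208640/83493) = 8 - 1/28338066997/83493 = 8 - 1*83493/28338066997 = 8 - 83493/28338066997 = 226704452483/28338066997 ≈ 8.0000)
((-67118 + 118801) - 73204) - m = ((-67118 + 118801) - 73204) - 1*226704452483/28338066997 = (51683 - 73204) - 226704452483/28338066997 = -21521 - 226704452483/28338066997 = -610090244294920/28338066997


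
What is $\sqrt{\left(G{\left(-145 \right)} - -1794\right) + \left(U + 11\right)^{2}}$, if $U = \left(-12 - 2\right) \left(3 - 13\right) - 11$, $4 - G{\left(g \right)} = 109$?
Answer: $\sqrt{21289} \approx 145.91$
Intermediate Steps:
$G{\left(g \right)} = -105$ ($G{\left(g \right)} = 4 - 109 = -105$)
$U = 129$ ($U = \left(-14\right) \left(-10\right) - 11 = 140 - 11 = 129$)
$\sqrt{\left(G{\left(-145 \right)} - -1794\right) + \left(U + 11\right)^{2}} = \sqrt{\left(-105 - -1794\right) + \left(129 + 11\right)^{2}} = \sqrt{\left(-105 + 1794\right) + 140^{2}} = \sqrt{1689 + 19600} = \sqrt{21289}$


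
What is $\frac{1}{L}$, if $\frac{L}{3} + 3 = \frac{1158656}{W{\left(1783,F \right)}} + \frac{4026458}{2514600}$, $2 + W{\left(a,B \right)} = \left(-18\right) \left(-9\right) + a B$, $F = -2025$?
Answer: $- \frac{9762096300}{50363292563} \approx -0.19383$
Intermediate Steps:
$W{\left(a,B \right)} = 160 + B a$ ($W{\left(a,B \right)} = -2 + \left(\left(-18\right) \left(-9\right) + a B\right) = -2 + \left(162 + B a\right) = 160 + B a$)
$L = - \frac{50363292563}{9762096300}$ ($L = -9 + 3 \left(\frac{1158656}{160 - 3610575} + \frac{4026458}{2514600}\right) = -9 + 3 \left(\frac{1158656}{160 - 3610575} + 4026458 \cdot \frac{1}{2514600}\right) = -9 + 3 \left(\frac{1158656}{-3610415} + \frac{2013229}{1257300}\right) = -9 + 3 \left(1158656 \left(- \frac{1}{3610415}\right) + \frac{2013229}{1257300}\right) = -9 + 3 \left(- \frac{37376}{116465} + \frac{2013229}{1257300}\right) = -9 + 3 \cdot \frac{37495574137}{29286288900} = -9 + \frac{37495574137}{9762096300} = - \frac{50363292563}{9762096300} \approx -5.1591$)
$\frac{1}{L} = \frac{1}{- \frac{50363292563}{9762096300}} = - \frac{9762096300}{50363292563}$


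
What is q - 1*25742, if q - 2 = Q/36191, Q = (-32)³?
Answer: -931589108/36191 ≈ -25741.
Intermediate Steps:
Q = -32768
q = 39614/36191 (q = 2 - 32768/36191 = 39614/36191 ≈ 1.0946)
q - 1*25742 = 39614/36191 - 1*25742 = 39614/36191 - 25742 = -931589108/36191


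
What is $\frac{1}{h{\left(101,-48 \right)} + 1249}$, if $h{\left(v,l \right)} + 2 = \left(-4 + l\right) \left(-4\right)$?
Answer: $\frac{1}{1455} \approx 0.00068729$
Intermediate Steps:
$h{\left(v,l \right)} = 14 - 4 l$ ($h{\left(v,l \right)} = -2 + \left(-4 + l\right) \left(-4\right) = -2 - \left(-16 + 4 l\right) = 14 - 4 l$)
$\frac{1}{h{\left(101,-48 \right)} + 1249} = \frac{1}{\left(14 - -192\right) + 1249} = \frac{1}{\left(14 + 192\right) + 1249} = \frac{1}{206 + 1249} = \frac{1}{1455}$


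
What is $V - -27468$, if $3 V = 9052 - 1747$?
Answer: $29903$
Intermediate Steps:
$V = 2435$ ($V = \frac{9052 - 1747}{3} = \frac{1}{3} \cdot 7305 = 2435$)
$V - -27468 = 2435 - -27468 = 2435 + 27468 = 29903$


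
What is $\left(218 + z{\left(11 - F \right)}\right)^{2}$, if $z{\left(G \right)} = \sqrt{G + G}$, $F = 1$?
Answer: $47544 + 872 \sqrt{5} \approx 49494.0$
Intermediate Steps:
$z{\left(G \right)} = \sqrt{2} \sqrt{G}$ ($z{\left(G \right)} = \sqrt{2 G} = \sqrt{2} \sqrt{G}$)
$\left(218 + z{\left(11 - F \right)}\right)^{2} = \left(218 + \sqrt{2} \sqrt{11 - 1}\right)^{2} = \left(218 + \sqrt{2} \sqrt{10}\right)^{2} = \left(218 + 2 \sqrt{5}\right)^{2}$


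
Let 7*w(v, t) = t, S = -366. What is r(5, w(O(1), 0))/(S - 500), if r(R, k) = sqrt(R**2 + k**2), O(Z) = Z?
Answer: -5/866 ≈ -0.0057737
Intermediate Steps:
w(v, t) = t/7
r(5, w(O(1), 0))/(S - 500) = sqrt(5**2 + ((1/7)*0)**2)/(-366 - 500) = sqrt(25 + 0**2)/(-866) = -sqrt(25 + 0)/866 = -sqrt(25)/866 = -1/866*5 = -5/866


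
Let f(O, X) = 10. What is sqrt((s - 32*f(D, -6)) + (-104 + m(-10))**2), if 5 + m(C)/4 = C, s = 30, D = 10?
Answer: sqrt(26606) ≈ 163.11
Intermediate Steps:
m(C) = -20 + 4*C
sqrt((s - 32*f(D, -6)) + (-104 + m(-10))**2) = sqrt((30 - 32*10) + (-104 + (-20 + 4*(-10)))**2) = sqrt((30 - 320) + (-104 + (-20 - 40))**2) = sqrt(-290 + (-104 - 60)**2) = sqrt(-290 + (-164)**2) = sqrt(-290 + 26896) = sqrt(26606)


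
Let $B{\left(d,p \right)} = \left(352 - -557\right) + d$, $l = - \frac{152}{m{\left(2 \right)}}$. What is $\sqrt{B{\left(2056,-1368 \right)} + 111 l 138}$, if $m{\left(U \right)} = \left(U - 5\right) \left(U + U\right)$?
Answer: $\sqrt{196993} \approx 443.84$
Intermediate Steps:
$m{\left(U \right)} = 2 U \left(-5 + U\right)$ ($m{\left(U \right)} = \left(-5 + U\right) 2 U = 2 U \left(-5 + U\right)$)
$l = \frac{38}{3}$ ($l = - \frac{152}{2 \cdot 2 \left(-5 + 2\right)} = - \frac{152}{2 \cdot 2 \left(-3\right)} = - \frac{152}{-12} = \left(-152\right) \left(- \frac{1}{12}\right) = \frac{38}{3} \approx 12.667$)
$B{\left(d,p \right)} = 909 + d$ ($B{\left(d,p \right)} = \left(352 + 557\right) + d = 909 + d$)
$\sqrt{B{\left(2056,-1368 \right)} + 111 l 138} = \sqrt{\left(909 + 2056\right) + 111 \cdot \frac{38}{3} \cdot 138} = \sqrt{2965 + 1406 \cdot 138} = \sqrt{2965 + 194028} = \sqrt{196993}$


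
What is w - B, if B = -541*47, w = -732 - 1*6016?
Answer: 18679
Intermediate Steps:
w = -6748 (w = -732 - 6016 = -6748)
B = -25427
w - B = -6748 - 1*(-25427) = -6748 + 25427 = 18679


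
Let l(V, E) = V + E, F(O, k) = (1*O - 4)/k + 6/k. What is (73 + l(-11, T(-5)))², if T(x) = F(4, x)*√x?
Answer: 19184/5 - 744*I*√5/5 ≈ 3836.8 - 332.73*I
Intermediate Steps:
F(O, k) = 6/k + (-4 + O)/k (F(O, k) = (O - 4)/k + 6/k = (-4 + O)/k + 6/k = 6/k + (-4 + O)/k)
T(x) = 6/√x (T(x) = ((2 + 4)/x)*√x = (6/x)*√x = 6/√x)
l(V, E) = E + V
(73 + l(-11, T(-5)))² = (73 + (6/√(-5) - 11))² = (73 + (6*(-I*√5/5) - 11))² = (73 + (-6*I*√5/5 - 11))² = (73 + (-11 - 6*I*√5/5))² = (62 - 6*I*√5/5)²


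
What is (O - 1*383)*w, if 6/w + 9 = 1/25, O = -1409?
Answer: 1200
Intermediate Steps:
w = -75/112 (w = 6/(-9 + 1/25) = 6/(-224/25) = 6*(-25/224) = -75/112 ≈ -0.66964)
(O - 1*383)*w = (-1409 - 1*383)*(-75/112) = (-1409 - 383)*(-75/112) = -1792*(-75/112) = 1200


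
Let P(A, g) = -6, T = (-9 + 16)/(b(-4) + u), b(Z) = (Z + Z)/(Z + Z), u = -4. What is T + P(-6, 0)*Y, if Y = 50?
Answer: -907/3 ≈ -302.33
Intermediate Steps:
b(Z) = 1 (b(Z) = (2*Z)/((2*Z)) = (2*Z)*(1/(2*Z)) = 1)
T = -7/3 (T = (-9 + 16)/(1 - 4) = 7/(-3) = 7*(-⅓) = -7/3 ≈ -2.3333)
T + P(-6, 0)*Y = -7/3 - 6*50 = -7/3 - 300 = -907/3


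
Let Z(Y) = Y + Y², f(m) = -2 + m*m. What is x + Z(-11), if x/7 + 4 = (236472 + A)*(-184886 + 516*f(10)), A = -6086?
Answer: -216614907154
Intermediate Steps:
f(m) = -2 + m²
x = -216614907264 (x = -28 + 7*((236472 - 6086)*(-184886 + 516*(-2 + 10²))) = -28 + 7*(230386*(-184886 + 516*(-2 + 100))) = -28 + 7*(230386*(-184886 + 516*98)) = -28 + 7*(230386*(-184886 + 50568)) = -28 + 7*(230386*(-134318)) = -28 + 7*(-30944986748) = -28 - 216614907236 = -216614907264)
x + Z(-11) = -216614907264 - 11*(1 - 11) = -216614907264 - 11*(-10) = -216614907264 + 110 = -216614907154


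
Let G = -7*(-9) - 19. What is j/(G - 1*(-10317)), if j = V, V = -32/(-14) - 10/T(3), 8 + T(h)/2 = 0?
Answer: 163/580216 ≈ 0.00028093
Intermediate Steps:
T(h) = -16 (T(h) = -16 + 2*0 = -16 + 0 = -16)
G = 44 (G = 63 - 19 = 44)
V = 163/56 (V = -32/(-14) - 10/(-16) = -32*(-1/14) - 10*(-1/16) = 16/7 + 5/8 = 163/56 ≈ 2.9107)
j = 163/56 ≈ 2.9107
j/(G - 1*(-10317)) = (163/56)/(44 - 1*(-10317)) = (163/56)/(44 + 10317) = (163/56)/10361 = (1/10361)*(163/56) = 163/580216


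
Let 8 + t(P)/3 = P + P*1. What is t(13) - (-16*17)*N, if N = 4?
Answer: 1142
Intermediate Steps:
t(P) = -24 + 6*P (t(P) = -24 + 3*(P + P*1) = -24 + 3*(P + P) = -24 + 3*(2*P) = -24 + 6*P)
t(13) - (-16*17)*N = (-24 + 6*13) - (-16*17)*4 = (-24 + 78) - (-272)*4 = 54 - 1*(-1088) = 54 + 1088 = 1142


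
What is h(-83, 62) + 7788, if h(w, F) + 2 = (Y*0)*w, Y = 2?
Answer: 7786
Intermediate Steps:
h(w, F) = -2 (h(w, F) = -2 + (2*0)*w = -2 + 0*w = -2 + 0 = -2)
h(-83, 62) + 7788 = -2 + 7788 = 7786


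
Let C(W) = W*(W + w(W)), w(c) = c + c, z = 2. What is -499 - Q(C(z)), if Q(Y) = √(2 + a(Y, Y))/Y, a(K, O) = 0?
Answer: -499 - √2/12 ≈ -499.12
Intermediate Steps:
w(c) = 2*c
C(W) = 3*W² (C(W) = W*(W + 2*W) = W*(3*W) = 3*W²)
Q(Y) = √2/Y (Q(Y) = √(2 + 0)/Y = √2/Y)
-499 - Q(C(z)) = -499 - √2/(3*2²) = -499 - √2/(3*4) = -499 - √2/12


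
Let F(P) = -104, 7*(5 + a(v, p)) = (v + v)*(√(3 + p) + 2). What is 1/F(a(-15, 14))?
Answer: -1/104 ≈ -0.0096154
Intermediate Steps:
a(v, p) = -5 + 2*v*(2 + √(3 + p))/7 (a(v, p) = -5 + ((v + v)*(√(3 + p) + 2))/7 = -5 + ((2*v)*(2 + √(3 + p)))/7 = -5 + (2*v*(2 + √(3 + p)))/7 = -5 + 2*v*(2 + √(3 + p))/7)
1/F(a(-15, 14)) = 1/(-104) = -1/104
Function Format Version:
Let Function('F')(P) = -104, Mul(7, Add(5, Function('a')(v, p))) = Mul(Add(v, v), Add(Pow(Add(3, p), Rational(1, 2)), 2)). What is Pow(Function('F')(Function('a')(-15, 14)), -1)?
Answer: Rational(-1, 104) ≈ -0.0096154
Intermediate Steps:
Function('a')(v, p) = Add(-5, Mul(Rational(2, 7), v, Add(2, Pow(Add(3, p), Rational(1, 2))))) (Function('a')(v, p) = Add(-5, Mul(Rational(1, 7), Mul(Add(v, v), Add(Pow(Add(3, p), Rational(1, 2)), 2)))) = Add(-5, Mul(Rational(1, 7), Mul(Mul(2, v), Add(2, Pow(Add(3, p), Rational(1, 2)))))) = Add(-5, Mul(Rational(1, 7), Mul(2, v, Add(2, Pow(Add(3, p), Rational(1, 2)))))) = Add(-5, Mul(Rational(2, 7), v, Add(2, Pow(Add(3, p), Rational(1, 2))))))
Pow(Function('F')(Function('a')(-15, 14)), -1) = Pow(-104, -1) = Rational(-1, 104)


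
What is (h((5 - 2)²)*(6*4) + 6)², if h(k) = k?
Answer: 49284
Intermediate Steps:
(h((5 - 2)²)*(6*4) + 6)² = ((5 - 2)²*(6*4) + 6)² = (3²*24 + 6)² = (9*24 + 6)² = (216 + 6)² = 222² = 49284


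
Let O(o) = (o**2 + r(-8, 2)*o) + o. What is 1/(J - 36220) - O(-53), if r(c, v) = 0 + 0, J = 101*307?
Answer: -14367029/5213 ≈ -2756.0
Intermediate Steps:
J = 31007
r(c, v) = 0
O(o) = o + o**2 (O(o) = (o**2 + 0*o) + o = (o**2 + 0) + o = o**2 + o = o + o**2)
1/(J - 36220) - O(-53) = 1/(31007 - 36220) - (-53)*(1 - 53) = 1/(-5213) - (-53)*(-52) = -1/5213 - 1*2756 = -1/5213 - 2756 = -14367029/5213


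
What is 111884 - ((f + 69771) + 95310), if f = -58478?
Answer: 5281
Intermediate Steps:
111884 - ((f + 69771) + 95310) = 111884 - ((-58478 + 69771) + 95310) = 111884 - (11293 + 95310) = 111884 - 1*106603 = 111884 - 106603 = 5281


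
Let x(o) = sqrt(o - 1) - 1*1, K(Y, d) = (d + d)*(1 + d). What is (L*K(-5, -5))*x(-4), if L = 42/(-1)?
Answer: 1680 - 1680*I*sqrt(5) ≈ 1680.0 - 3756.6*I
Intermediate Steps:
K(Y, d) = 2*d*(1 + d) (K(Y, d) = (2*d)*(1 + d) = 2*d*(1 + d))
x(o) = -1 + sqrt(-1 + o) (x(o) = sqrt(-1 + o) - 1 = -1 + sqrt(-1 + o))
L = -42 (L = 42*(-1) = -42)
(L*K(-5, -5))*x(-4) = (-84*(-5)*(1 - 5))*(-1 + sqrt(-1 - 4)) = (-84*(-5)*(-4))*(-1 + sqrt(-5)) = (-42*40)*(-1 + I*sqrt(5)) = -1680*(-1 + I*sqrt(5)) = 1680 - 1680*I*sqrt(5)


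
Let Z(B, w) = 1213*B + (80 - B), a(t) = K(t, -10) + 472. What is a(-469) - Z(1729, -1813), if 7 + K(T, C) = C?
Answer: -2095173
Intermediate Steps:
K(T, C) = -7 + C
a(t) = 455 (a(t) = (-7 - 10) + 472 = -17 + 472 = 455)
Z(B, w) = 80 + 1212*B
a(-469) - Z(1729, -1813) = 455 - (80 + 1212*1729) = 455 - (80 + 2095548) = 455 - 1*2095628 = 455 - 2095628 = -2095173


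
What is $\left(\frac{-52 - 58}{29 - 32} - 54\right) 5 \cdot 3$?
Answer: $-260$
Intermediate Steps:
$\left(\frac{-52 - 58}{29 - 32} - 54\right) 5 \cdot 3 = \left(- \frac{110}{-3} - 54\right) 15 = \left(\left(-110\right) \left(- \frac{1}{3}\right) - 54\right) 15 = \left(\frac{110}{3} - 54\right) 15 = \left(- \frac{52}{3}\right) 15 = -260$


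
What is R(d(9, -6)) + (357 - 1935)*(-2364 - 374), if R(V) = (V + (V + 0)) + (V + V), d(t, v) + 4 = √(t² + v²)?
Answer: 4320548 + 12*√13 ≈ 4.3206e+6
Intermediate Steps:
d(t, v) = -4 + √(t² + v²)
R(V) = 4*V (R(V) = (V + V) + 2*V = 2*V + 2*V = 4*V)
R(d(9, -6)) + (357 - 1935)*(-2364 - 374) = 4*(-4 + √(9² + (-6)²)) + (357 - 1935)*(-2364 - 374) = 4*(-4 + √(81 + 36)) - 1578*(-2738) = 4*(-4 + √117) + 4320564 = 4*(-4 + 3*√13) + 4320564 = (-16 + 12*√13) + 4320564 = 4320548 + 12*√13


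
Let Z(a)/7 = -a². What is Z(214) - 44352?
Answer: -364924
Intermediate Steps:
Z(a) = -7*a² (Z(a) = 7*(-a²) = -7*a²)
Z(214) - 44352 = -7*214² - 44352 = -7*45796 - 44352 = -320572 - 44352 = -364924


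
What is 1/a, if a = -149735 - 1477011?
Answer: -1/1626746 ≈ -6.1472e-7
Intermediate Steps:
a = -1626746
1/a = 1/(-1626746) = -1/1626746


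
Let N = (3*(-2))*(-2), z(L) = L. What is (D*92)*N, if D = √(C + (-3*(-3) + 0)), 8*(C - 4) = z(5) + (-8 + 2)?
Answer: 276*√206 ≈ 3961.3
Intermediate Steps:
C = 31/8 (C = 4 + (5 + (-8 + 2))/8 = 4 + (5 - 6)/8 = 4 + (⅛)*(-1) = 4 - ⅛ = 31/8 ≈ 3.8750)
N = 12 (N = -6*(-2) = 12)
D = √206/4 (D = √(31/8 + (-3*(-3) + 0)) = √(31/8 + (9 + 0)) = √(31/8 + 9) = √(103/8) = √206/4 ≈ 3.5882)
(D*92)*N = ((√206/4)*92)*12 = (23*√206)*12 = 276*√206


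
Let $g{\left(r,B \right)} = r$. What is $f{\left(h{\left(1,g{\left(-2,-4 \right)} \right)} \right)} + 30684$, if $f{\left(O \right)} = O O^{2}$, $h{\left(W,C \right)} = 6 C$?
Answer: $28956$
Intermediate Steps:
$f{\left(O \right)} = O^{3}$
$f{\left(h{\left(1,g{\left(-2,-4 \right)} \right)} \right)} + 30684 = \left(6 \left(-2\right)\right)^{3} + 30684 = \left(-12\right)^{3} + 30684 = -1728 + 30684 = 28956$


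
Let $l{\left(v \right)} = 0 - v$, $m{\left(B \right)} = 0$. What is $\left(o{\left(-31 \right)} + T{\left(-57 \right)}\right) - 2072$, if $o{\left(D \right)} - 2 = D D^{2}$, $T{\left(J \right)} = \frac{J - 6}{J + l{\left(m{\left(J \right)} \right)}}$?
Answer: $- \frac{605338}{19} \approx -31860.0$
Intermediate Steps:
$l{\left(v \right)} = - v$
$T{\left(J \right)} = \frac{-6 + J}{J}$ ($T{\left(J \right)} = \frac{J - 6}{J - 0} = \frac{-6 + J}{J + 0} = \frac{-6 + J}{J}$)
$o{\left(D \right)} = 2 + D^{3}$ ($o{\left(D \right)} = 2 + D D^{2} = 2 + D^{3}$)
$\left(o{\left(-31 \right)} + T{\left(-57 \right)}\right) - 2072 = \left(\left(2 + \left(-31\right)^{3}\right) + \frac{-6 - 57}{-57}\right) - 2072 = \left(\left(2 - 29791\right) - - \frac{21}{19}\right) - 2072 = \left(-29789 + \frac{21}{19}\right) - 2072 = - \frac{565970}{19} - 2072 = - \frac{605338}{19}$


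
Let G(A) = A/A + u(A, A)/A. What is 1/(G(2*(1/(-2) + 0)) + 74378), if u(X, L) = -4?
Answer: 1/74383 ≈ 1.3444e-5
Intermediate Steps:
G(A) = 1 - 4/A (G(A) = A/A - 4/A = 1 - 4/A)
1/(G(2*(1/(-2) + 0)) + 74378) = 1/((-4 + 2*(1/(-2) + 0))/((2*(1/(-2) + 0))) + 74378) = 1/((-4 + 2*(-½ + 0))/((2*(-½ + 0))) + 74378) = 1/((-4 + 2*(-½))/((2*(-½))) + 74378) = 1/((-4 - 1)/(-1) + 74378) = 1/(-1*(-5) + 74378) = 1/(5 + 74378) = 1/74383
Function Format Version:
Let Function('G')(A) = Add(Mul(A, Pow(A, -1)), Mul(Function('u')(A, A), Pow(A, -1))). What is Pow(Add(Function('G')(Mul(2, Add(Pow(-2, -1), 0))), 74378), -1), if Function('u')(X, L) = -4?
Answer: Rational(1, 74383) ≈ 1.3444e-5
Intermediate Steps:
Function('G')(A) = Add(1, Mul(-4, Pow(A, -1))) (Function('G')(A) = Add(Mul(A, Pow(A, -1)), Mul(-4, Pow(A, -1))) = Add(1, Mul(-4, Pow(A, -1))))
Pow(Add(Function('G')(Mul(2, Add(Pow(-2, -1), 0))), 74378), -1) = Pow(Add(Mul(Pow(Mul(2, Add(Pow(-2, -1), 0)), -1), Add(-4, Mul(2, Add(Pow(-2, -1), 0)))), 74378), -1) = Pow(Add(Mul(Pow(Mul(2, Add(Rational(-1, 2), 0)), -1), Add(-4, Mul(2, Add(Rational(-1, 2), 0)))), 74378), -1) = Pow(Add(Mul(Pow(Mul(2, Rational(-1, 2)), -1), Add(-4, Mul(2, Rational(-1, 2)))), 74378), -1) = Pow(Add(Mul(Pow(-1, -1), Add(-4, -1)), 74378), -1) = Pow(Add(Mul(-1, -5), 74378), -1) = Pow(Add(5, 74378), -1) = Pow(74383, -1) = Rational(1, 74383)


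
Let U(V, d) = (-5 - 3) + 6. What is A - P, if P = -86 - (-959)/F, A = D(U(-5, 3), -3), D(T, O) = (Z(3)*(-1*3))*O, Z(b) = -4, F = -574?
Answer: 4237/82 ≈ 51.671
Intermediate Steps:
U(V, d) = -2 (U(V, d) = -8 + 6 = -2)
D(T, O) = 12*O (D(T, O) = (-(-4)*3)*O = (-4*(-3))*O = 12*O)
A = -36 (A = 12*(-3) = -36)
P = -7189/82 (P = -86 - (-959)/(-574) = -86 - (-959)*(-1)/574 = -86 - 1*137/82 = -86 - 137/82 = -7189/82 ≈ -87.671)
A - P = -36 - 1*(-7189/82) = -36 + 7189/82 = 4237/82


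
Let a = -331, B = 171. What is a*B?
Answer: -56601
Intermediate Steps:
a*B = -331*171 = -56601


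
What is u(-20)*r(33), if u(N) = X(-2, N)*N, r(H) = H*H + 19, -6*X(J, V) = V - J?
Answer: -66480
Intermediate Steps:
X(J, V) = -V/6 + J/6 (X(J, V) = -(V - J)/6 = -V/6 + J/6)
r(H) = 19 + H**2 (r(H) = H**2 + 19 = 19 + H**2)
u(N) = N*(-1/3 - N/6) (u(N) = (-N/6 + (1/6)*(-2))*N = (-N/6 - 1/3)*N = (-1/3 - N/6)*N = N*(-1/3 - N/6))
u(-20)*r(33) = (-1/6*(-20)*(2 - 20))*(19 + 33**2) = (-1/6*(-20)*(-18))*(19 + 1089) = -60*1108 = -66480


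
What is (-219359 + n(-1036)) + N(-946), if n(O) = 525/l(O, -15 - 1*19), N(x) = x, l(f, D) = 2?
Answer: -440085/2 ≈ -2.2004e+5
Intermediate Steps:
n(O) = 525/2
(-219359 + n(-1036)) + N(-946) = (-219359 + 525/2) - 946 = -438193/2 - 946 = -440085/2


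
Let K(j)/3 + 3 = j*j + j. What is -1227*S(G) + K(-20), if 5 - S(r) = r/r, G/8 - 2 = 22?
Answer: -3777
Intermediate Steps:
G = 192 (G = 16 + 8*22 = 16 + 176 = 192)
S(r) = 4 (S(r) = 5 - r/r = 5 - 1*1 = 5 - 1 = 4)
K(j) = -9 + 3*j + 3*j**2 (K(j) = -9 + 3*(j*j + j) = -9 + 3*(j**2 + j) = -9 + 3*(j + j**2) = -9 + (3*j + 3*j**2) = -9 + 3*j + 3*j**2)
-1227*S(G) + K(-20) = -1227*4 + (-9 + 3*(-20) + 3*(-20)**2) = -4908 + (-9 - 60 + 3*400) = -4908 + (-9 - 60 + 1200) = -4908 + 1131 = -3777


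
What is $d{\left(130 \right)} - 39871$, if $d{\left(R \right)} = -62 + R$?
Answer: $-39803$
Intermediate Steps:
$d{\left(130 \right)} - 39871 = \left(-62 + 130\right) - 39871 = 68 - 39871 = -39803$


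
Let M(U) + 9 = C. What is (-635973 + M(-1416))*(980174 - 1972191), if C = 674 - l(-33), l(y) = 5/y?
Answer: 20797794135703/33 ≈ 6.3024e+11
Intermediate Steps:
C = 22247/33 (C = 674 - 5/(-33) = 674 - 5*(-1)/33 = 674 - 1*(-5/33) = 674 + 5/33 = 22247/33 ≈ 674.15)
M(U) = 21950/33 (M(U) = -9 + 22247/33 = 21950/33)
(-635973 + M(-1416))*(980174 - 1972191) = (-635973 + 21950/33)*(980174 - 1972191) = -20965159/33*(-992017) = 20797794135703/33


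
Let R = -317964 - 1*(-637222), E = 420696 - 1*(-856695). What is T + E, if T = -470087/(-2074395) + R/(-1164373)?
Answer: 3085371183536176526/2415369529335 ≈ 1.2774e+6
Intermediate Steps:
E = 1277391 (E = 420696 + 856695 = 1277391)
R = 319258 (R = -317964 + 637222 = 319258)
T = -114910588459/2415369529335 (T = -470087/(-2074395) + 319258/(-1164373) = -470087*(-1/2074395) + 319258*(-1/1164373) = 470087/2074395 - 319258/1164373 = -114910588459/2415369529335 ≈ -0.047575)
T + E = -114910588459/2415369529335 + 1277391 = 3085371183536176526/2415369529335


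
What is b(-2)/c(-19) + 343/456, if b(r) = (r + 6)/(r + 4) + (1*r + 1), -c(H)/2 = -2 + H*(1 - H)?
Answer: 65627/87096 ≈ 0.75350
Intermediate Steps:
c(H) = 4 - 2*H*(1 - H) (c(H) = -2*(-2 + H*(1 - H)) = 4 - 2*H*(1 - H))
b(r) = 1 + r + (6 + r)/(4 + r) (b(r) = (6 + r)/(4 + r) + (r + 1) = (6 + r)/(4 + r) + (1 + r) = 1 + r + (6 + r)/(4 + r))
b(-2)/c(-19) + 343/456 = ((10 + (-2)**2 + 6*(-2))/(4 - 2))/(4 - 2*(-19) + 2*(-19)**2) + 343/456 = ((10 + 4 - 12)/2)/(4 + 38 + 2*361) + 343*(1/456) = ((1/2)*2)/(4 + 38 + 722) + 343/456 = 1/764 + 343/456 = 65627/87096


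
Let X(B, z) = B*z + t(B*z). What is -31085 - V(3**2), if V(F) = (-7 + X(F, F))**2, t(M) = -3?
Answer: -36126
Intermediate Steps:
X(B, z) = -3 + B*z (X(B, z) = B*z - 3 = -3 + B*z)
V(F) = (-10 + F**2)**2 (V(F) = (-7 + (-3 + F*F))**2 = (-7 + (-3 + F**2))**2 = (-10 + F**2)**2)
-31085 - V(3**2) = -31085 - (-10 + (3**2)**2)**2 = -31085 - (-10 + 9**2)**2 = -31085 - (-10 + 81)**2 = -31085 - 1*71**2 = -31085 - 1*5041 = -31085 - 5041 = -36126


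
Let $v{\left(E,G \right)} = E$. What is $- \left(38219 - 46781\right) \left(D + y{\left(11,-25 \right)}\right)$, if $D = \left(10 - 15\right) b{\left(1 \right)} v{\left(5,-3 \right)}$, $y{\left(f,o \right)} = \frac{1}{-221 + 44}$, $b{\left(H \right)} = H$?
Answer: $- \frac{12631804}{59} \approx -2.141 \cdot 10^{5}$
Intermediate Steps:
$y{\left(f,o \right)} = - \frac{1}{177}$ ($y{\left(f,o \right)} = \frac{1}{-177} = - \frac{1}{177}$)
$D = -25$ ($D = \left(10 - 15\right) 1 \cdot 5 = \left(-5\right) 1 \cdot 5 = \left(-5\right) 5 = -25$)
$- \left(38219 - 46781\right) \left(D + y{\left(11,-25 \right)}\right) = - \left(38219 - 46781\right) \left(-25 - \frac{1}{177}\right) = - \frac{\left(-8562\right) \left(-4426\right)}{177} = \left(-1\right) \frac{12631804}{59} = - \frac{12631804}{59}$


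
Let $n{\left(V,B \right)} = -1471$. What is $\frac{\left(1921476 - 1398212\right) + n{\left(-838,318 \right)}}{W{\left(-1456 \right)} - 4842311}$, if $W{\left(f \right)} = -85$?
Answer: $- \frac{57977}{538044} \approx -0.10776$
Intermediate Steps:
$\frac{\left(1921476 - 1398212\right) + n{\left(-838,318 \right)}}{W{\left(-1456 \right)} - 4842311} = \frac{\left(1921476 - 1398212\right) - 1471}{-85 - 4842311} = \frac{523264 - 1471}{-4842396} = 521793 \left(- \frac{1}{4842396}\right) = - \frac{57977}{538044}$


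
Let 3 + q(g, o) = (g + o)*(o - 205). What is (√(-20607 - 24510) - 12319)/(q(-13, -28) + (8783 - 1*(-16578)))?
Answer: -12319/34911 + I*√557/3879 ≈ -0.35287 + 0.0060843*I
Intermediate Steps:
q(g, o) = -3 + (-205 + o)*(g + o) (q(g, o) = -3 + (g + o)*(o - 205) = -3 + (g + o)*(-205 + o) = -3 + (-205 + o)*(g + o))
(√(-20607 - 24510) - 12319)/(q(-13, -28) + (8783 - 1*(-16578))) = (√(-20607 - 24510) - 12319)/((-3 + (-28)² - 205*(-13) - 205*(-28) - 13*(-28)) + (8783 - 1*(-16578))) = (√(-45117) - 12319)/((-3 + 784 + 2665 + 5740 + 364) + (8783 + 16578)) = (9*I*√557 - 12319)/(9550 + 25361) = (-12319 + 9*I*√557)/34911 = (-12319 + 9*I*√557)*(1/34911) = -12319/34911 + I*√557/3879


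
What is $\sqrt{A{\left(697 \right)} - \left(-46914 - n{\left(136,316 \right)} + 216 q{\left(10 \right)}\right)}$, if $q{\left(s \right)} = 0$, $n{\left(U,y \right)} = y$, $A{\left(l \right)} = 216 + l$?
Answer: $\sqrt{48143} \approx 219.42$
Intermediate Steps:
$\sqrt{A{\left(697 \right)} - \left(-46914 - n{\left(136,316 \right)} + 216 q{\left(10 \right)}\right)} = \sqrt{\left(216 + 697\right) + \left(\left(46914 + 316\right) - 0\right)} = \sqrt{913 + \left(47230 + 0\right)} = \sqrt{913 + 47230} = \sqrt{48143}$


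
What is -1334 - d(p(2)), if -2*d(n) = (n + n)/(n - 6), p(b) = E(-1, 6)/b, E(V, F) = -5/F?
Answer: -102713/77 ≈ -1333.9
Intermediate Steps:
p(b) = -5/(6*b) (p(b) = (-5/6)/b = (-5*⅙)/b = -5/(6*b))
d(n) = -n/(-6 + n) (d(n) = -(n + n)/(2*(n - 6)) = -2*n/(2*(-6 + n)) = -n/(-6 + n))
-1334 - d(p(2)) = -1334 - (-1)*(-⅚/2)/(-6 - ⅚/2) = -1334 - (-1)*(-⅚*½)/(-6 - ⅚*½) = -1334 - (-1)*(-5)/(12*(-6 - 5/12)) = -1334 - (-1)*(-5)/(12*(-77/12)) = -1334 - (-1)*(-5)*(-12)/(12*77) = -1334 - 1*(-5/77) = -1334 + 5/77 = -102713/77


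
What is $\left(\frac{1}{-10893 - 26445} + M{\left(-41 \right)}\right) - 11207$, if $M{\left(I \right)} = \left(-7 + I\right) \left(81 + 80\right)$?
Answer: $- \frac{706995031}{37338} \approx -18935.0$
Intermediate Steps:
$M{\left(I \right)} = -1127 + 161 I$ ($M{\left(I \right)} = \left(-7 + I\right) 161 = -1127 + 161 I$)
$\left(\frac{1}{-10893 - 26445} + M{\left(-41 \right)}\right) - 11207 = \left(\frac{1}{-10893 - 26445} + \left(-1127 + 161 \left(-41\right)\right)\right) - 11207 = \left(\frac{1}{-37338} - 7728\right) - 11207 = \left(- \frac{1}{37338} - 7728\right) - 11207 = - \frac{288548065}{37338} - 11207 = - \frac{706995031}{37338}$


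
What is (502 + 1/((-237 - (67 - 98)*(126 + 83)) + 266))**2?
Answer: 10673400078289/42354064 ≈ 2.5200e+5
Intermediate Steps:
(502 + 1/((-237 - (67 - 98)*(126 + 83)) + 266))**2 = (502 + 1/((-237 - (-31)*209) + 266))**2 = (502 + 1/((-237 - 1*(-6479)) + 266))**2 = (502 + 1/((-237 + 6479) + 266))**2 = (502 + 1/(6242 + 266))**2 = (502 + 1/6508)**2 = (3267017/6508)**2 = 10673400078289/42354064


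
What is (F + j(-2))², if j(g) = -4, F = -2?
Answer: 36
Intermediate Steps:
(F + j(-2))² = (-2 - 4)² = (-6)² = 36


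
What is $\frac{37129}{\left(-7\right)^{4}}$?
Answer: $\frac{37129}{2401} \approx 15.464$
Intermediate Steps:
$\frac{37129}{\left(-7\right)^{4}} = \frac{37129}{2401}$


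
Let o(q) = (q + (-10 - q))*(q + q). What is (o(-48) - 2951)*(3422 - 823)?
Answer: -5174609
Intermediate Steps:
o(q) = -20*q
(o(-48) - 2951)*(3422 - 823) = (-20*(-48) - 2951)*(3422 - 823) = (960 - 2951)*2599 = -1991*2599 = -5174609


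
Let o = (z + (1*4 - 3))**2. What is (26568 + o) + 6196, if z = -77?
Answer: 38540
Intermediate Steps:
o = 5776 (o = (-77 + (1*4 - 3))**2 = (-77 + (4 - 3))**2 = (-77 + 1)**2 = (-76)**2 = 5776)
(26568 + o) + 6196 = (26568 + 5776) + 6196 = 32344 + 6196 = 38540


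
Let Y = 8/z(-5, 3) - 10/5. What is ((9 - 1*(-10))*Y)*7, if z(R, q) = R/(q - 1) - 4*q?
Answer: -9842/29 ≈ -339.38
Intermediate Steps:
z(R, q) = -4*q + R/(-1 + q) (z(R, q) = R/(-1 + q) - 4*q = -4*q + R/(-1 + q))
Y = -74/29 (Y = 8/(((-5 - 4*3**2 + 4*3)/(-1 + 3))) - 10/5 = 8/(((-5 - 4*9 + 12)/2)) - 10*1/5 = 8/(((-5 - 36 + 12)/2)) - 2 = 8/(((1/2)*(-29))) - 2 = 8/(-29/2) - 2 = 8*(-2/29) - 2 = -16/29 - 2 = -74/29 ≈ -2.5517)
((9 - 1*(-10))*Y)*7 = ((9 - 1*(-10))*(-74/29))*7 = ((9 + 10)*(-74/29))*7 = (19*(-74/29))*7 = -1406/29*7 = -9842/29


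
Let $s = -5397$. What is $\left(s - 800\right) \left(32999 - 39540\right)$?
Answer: $40534577$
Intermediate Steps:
$\left(s - 800\right) \left(32999 - 39540\right) = \left(-5397 - 800\right) \left(32999 - 39540\right) = \left(-6197\right) \left(-6541\right) = 40534577$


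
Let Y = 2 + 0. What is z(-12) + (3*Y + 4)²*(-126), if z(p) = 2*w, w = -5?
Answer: -12610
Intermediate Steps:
z(p) = -10 (z(p) = 2*(-5) = -10)
Y = 2
z(-12) + (3*Y + 4)²*(-126) = -10 + (3*2 + 4)²*(-126) = -10 + (6 + 4)²*(-126) = -10 + 10²*(-126) = -10 + 100*(-126) = -10 - 12600 = -12610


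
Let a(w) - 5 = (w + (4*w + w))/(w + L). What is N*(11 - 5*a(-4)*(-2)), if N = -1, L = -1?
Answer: -109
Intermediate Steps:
a(w) = 5 + 6*w/(-1 + w) (a(w) = 5 + (w + (4*w + w))/(w - 1) = 5 + (w + 5*w)/(-1 + w) = 5 + (6*w)/(-1 + w) = 5 + 6*w/(-1 + w))
N*(11 - 5*a(-4)*(-2)) = -(11 - 5*(-5 + 11*(-4))/(-1 - 4)*(-2)) = -(11 - 5*(-5 - 44)/(-5)*(-2)) = -(11 - (-1)*(-49)*(-2)) = -(11 - 5*49/5*(-2)) = -(11 - 49*(-2)) = -(11 + 98) = -1*109 = -109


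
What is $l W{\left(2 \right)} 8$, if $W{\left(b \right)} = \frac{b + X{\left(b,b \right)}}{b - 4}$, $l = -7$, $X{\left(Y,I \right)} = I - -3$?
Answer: $196$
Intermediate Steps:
$X{\left(Y,I \right)} = 3 + I$ ($X{\left(Y,I \right)} = I + 3 = 3 + I$)
$W{\left(b \right)} = \frac{3 + 2 b}{-4 + b}$ ($W{\left(b \right)} = \frac{b + \left(3 + b\right)}{b - 4} = \frac{3 + 2 b}{-4 + b}$)
$l W{\left(2 \right)} 8 = - 7 \frac{3 + 2 \cdot 2}{-4 + 2} \cdot 8 = - 7 \frac{3 + 4}{-2} \cdot 8 = - 7 \left(\left(- \frac{1}{2}\right) 7\right) 8 = \left(-7\right) \left(- \frac{7}{2}\right) 8 = \frac{49}{2} \cdot 8 = 196$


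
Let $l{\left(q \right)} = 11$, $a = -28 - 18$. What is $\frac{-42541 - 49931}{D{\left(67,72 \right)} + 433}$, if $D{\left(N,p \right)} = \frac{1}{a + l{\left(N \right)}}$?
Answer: $- \frac{1618260}{7577} \approx -213.58$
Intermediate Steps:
$a = -46$ ($a = -28 - 18 = -46$)
$D{\left(N,p \right)} = - \frac{1}{35}$ ($D{\left(N,p \right)} = \frac{1}{-46 + 11} = \frac{1}{-35} = - \frac{1}{35}$)
$\frac{-42541 - 49931}{D{\left(67,72 \right)} + 433} = \frac{-42541 - 49931}{- \frac{1}{35} + 433} = - \frac{92472}{\frac{15154}{35}} = \left(-92472\right) \frac{35}{15154} = - \frac{1618260}{7577}$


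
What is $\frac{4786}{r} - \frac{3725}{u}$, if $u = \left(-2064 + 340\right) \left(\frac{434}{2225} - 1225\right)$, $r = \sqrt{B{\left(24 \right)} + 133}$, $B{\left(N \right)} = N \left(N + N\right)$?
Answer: $- \frac{8288125}{4698229284} + \frac{4786 \sqrt{1285}}{1285} \approx 133.51$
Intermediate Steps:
$B{\left(N \right)} = 2 N^{2}$ ($B{\left(N \right)} = N 2 N = 2 N^{2}$)
$r = \sqrt{1285}$ ($r = \sqrt{2 \cdot 24^{2} + 133} = \sqrt{2 \cdot 576 + 133} = \sqrt{1152 + 133} = \sqrt{1285} \approx 35.847$)
$u = \frac{4698229284}{2225}$ ($u = - 1724 \left(434 \cdot \frac{1}{2225} - 1225\right) = - 1724 \left(\frac{434}{2225} - 1225\right) = \left(-1724\right) \left(- \frac{2725191}{2225}\right) = \frac{4698229284}{2225} \approx 2.1116 \cdot 10^{6}$)
$\frac{4786}{r} - \frac{3725}{u} = \frac{4786}{\sqrt{1285}} - \frac{3725}{\frac{4698229284}{2225}} = 4786 \frac{\sqrt{1285}}{1285} - \frac{8288125}{4698229284} = \frac{4786 \sqrt{1285}}{1285} - \frac{8288125}{4698229284} = - \frac{8288125}{4698229284} + \frac{4786 \sqrt{1285}}{1285}$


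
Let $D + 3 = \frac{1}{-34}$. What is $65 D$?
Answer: $- \frac{6695}{34} \approx -196.91$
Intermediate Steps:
$D = - \frac{103}{34}$ ($D = -3 + \frac{1}{-34} = -3 - \frac{1}{34} = - \frac{103}{34} \approx -3.0294$)
$65 D = 65 \left(- \frac{103}{34}\right) = - \frac{6695}{34}$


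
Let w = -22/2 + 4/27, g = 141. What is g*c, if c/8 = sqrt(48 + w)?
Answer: 376*sqrt(3009)/3 ≈ 6875.1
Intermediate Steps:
w = -293/27 (w = -22*1/2 + 4*(1/27) = -11 + 4/27 = -293/27 ≈ -10.852)
c = 8*sqrt(3009)/9 (c = 8*sqrt(48 - 293/27) = 8*sqrt(1003/27) = 8*(sqrt(3009)/9) = 8*sqrt(3009)/9 ≈ 48.759)
g*c = 141*(8*sqrt(3009)/9) = 376*sqrt(3009)/3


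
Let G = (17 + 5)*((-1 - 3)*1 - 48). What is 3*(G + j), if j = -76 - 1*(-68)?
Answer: -3456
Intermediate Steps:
G = -1144 (G = 22*(-4*1 - 48) = 22*(-4 - 48) = 22*(-52) = -1144)
j = -8 (j = -76 + 68 = -8)
3*(G + j) = 3*(-1144 - 8) = 3*(-1152) = -3456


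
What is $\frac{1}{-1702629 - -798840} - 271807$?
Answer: $- \frac{245656176724}{903789} \approx -2.7181 \cdot 10^{5}$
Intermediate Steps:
$\frac{1}{-1702629 - -798840} - 271807 = \frac{1}{-1702629 + 798840} - 271807 = \frac{1}{-903789} - 271807 = - \frac{1}{903789} - 271807 = - \frac{245656176724}{903789}$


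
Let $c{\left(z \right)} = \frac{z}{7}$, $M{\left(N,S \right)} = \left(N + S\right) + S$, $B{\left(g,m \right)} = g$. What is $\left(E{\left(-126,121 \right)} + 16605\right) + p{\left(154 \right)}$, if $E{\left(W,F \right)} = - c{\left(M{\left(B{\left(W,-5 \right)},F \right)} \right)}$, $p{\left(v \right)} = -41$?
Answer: $\frac{115832}{7} \approx 16547.0$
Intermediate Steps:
$M{\left(N,S \right)} = N + 2 S$
$c{\left(z \right)} = \frac{z}{7}$ ($c{\left(z \right)} = z \frac{1}{7} = \frac{z}{7}$)
$E{\left(W,F \right)} = - \frac{2 F}{7} - \frac{W}{7}$ ($E{\left(W,F \right)} = - \frac{W + 2 F}{7} = - (\frac{W}{7} + \frac{2 F}{7}) = - \frac{2 F}{7} - \frac{W}{7}$)
$\left(E{\left(-126,121 \right)} + 16605\right) + p{\left(154 \right)} = \left(\left(\left(- \frac{2}{7}\right) 121 - -18\right) + 16605\right) - 41 = \left(\left(- \frac{242}{7} + 18\right) + 16605\right) - 41 = \left(- \frac{116}{7} + 16605\right) - 41 = \frac{116119}{7} - 41 = \frac{115832}{7}$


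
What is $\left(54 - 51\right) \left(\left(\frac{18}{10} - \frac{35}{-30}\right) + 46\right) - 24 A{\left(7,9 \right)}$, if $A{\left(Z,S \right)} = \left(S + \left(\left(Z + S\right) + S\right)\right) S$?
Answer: $- \frac{71971}{10} \approx -7197.1$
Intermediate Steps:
$A{\left(Z,S \right)} = S \left(Z + 3 S\right)$ ($A{\left(Z,S \right)} = \left(S + \left(\left(S + Z\right) + S\right)\right) S = \left(S + \left(Z + 2 S\right)\right) S = \left(Z + 3 S\right) S = S \left(Z + 3 S\right)$)
$\left(54 - 51\right) \left(\left(\frac{18}{10} - \frac{35}{-30}\right) + 46\right) - 24 A{\left(7,9 \right)} = \left(54 - 51\right) \left(\left(\frac{18}{10} - \frac{35}{-30}\right) + 46\right) - 24 \cdot 9 \left(7 + 3 \cdot 9\right) = 3 \left(\left(18 \cdot \frac{1}{10} - - \frac{7}{6}\right) + 46\right) - 24 \cdot 9 \left(7 + 27\right) = 3 \left(\left(\frac{9}{5} + \frac{7}{6}\right) + 46\right) - 24 \cdot 9 \cdot 34 = 3 \left(\frac{89}{30} + 46\right) - 7344 = 3 \cdot \frac{1469}{30} - 7344 = \frac{1469}{10} - 7344 = - \frac{71971}{10}$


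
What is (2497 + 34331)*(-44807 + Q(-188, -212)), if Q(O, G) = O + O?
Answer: -1663999524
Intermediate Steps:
Q(O, G) = 2*O
(2497 + 34331)*(-44807 + Q(-188, -212)) = (2497 + 34331)*(-44807 + 2*(-188)) = 36828*(-44807 - 376) = 36828*(-45183) = -1663999524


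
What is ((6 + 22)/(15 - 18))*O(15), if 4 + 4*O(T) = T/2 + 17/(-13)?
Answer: -133/26 ≈ -5.1154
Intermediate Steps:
O(T) = -69/52 + T/8 (O(T) = -1 + (T/2 + 17/(-13))/4 = -1 + (T*(1/2) + 17*(-1/13))/4 = -1 + (T/2 - 17/13)/4 = -1 + (-17/13 + T/2)/4 = -1 + (-17/52 + T/8) = -69/52 + T/8)
((6 + 22)/(15 - 18))*O(15) = ((6 + 22)/(15 - 18))*(-69/52 + (1/8)*15) = (28/(-3))*(-69/52 + 15/8) = (28*(-1/3))*(57/104) = -28/3*57/104 = -133/26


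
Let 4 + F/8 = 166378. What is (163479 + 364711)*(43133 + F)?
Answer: 725799083750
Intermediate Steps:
F = 1330992 (F = -32 + 8*166378 = -32 + 1331024 = 1330992)
(163479 + 364711)*(43133 + F) = (163479 + 364711)*(43133 + 1330992) = 528190*1374125 = 725799083750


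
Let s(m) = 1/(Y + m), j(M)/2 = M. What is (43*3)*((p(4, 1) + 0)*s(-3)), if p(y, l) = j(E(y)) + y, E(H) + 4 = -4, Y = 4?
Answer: -1548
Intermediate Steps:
E(H) = -8 (E(H) = -4 - 4 = -8)
j(M) = 2*M
s(m) = 1/(4 + m)
p(y, l) = -16 + y (p(y, l) = 2*(-8) + y = -16 + y)
(43*3)*((p(4, 1) + 0)*s(-3)) = (43*3)*(((-16 + 4) + 0)/(4 - 3)) = 129*((-12 + 0)/1) = 129*(-12*1) = 129*(-12) = -1548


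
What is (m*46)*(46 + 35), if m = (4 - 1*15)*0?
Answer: 0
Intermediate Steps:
m = 0 (m = (4 - 15)*0 = -11*0 = 0)
(m*46)*(46 + 35) = (0*46)*(46 + 35) = 0*81 = 0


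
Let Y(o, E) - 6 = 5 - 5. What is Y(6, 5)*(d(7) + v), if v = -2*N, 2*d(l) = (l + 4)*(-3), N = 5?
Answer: -159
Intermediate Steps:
Y(o, E) = 6 (Y(o, E) = 6 + (5 - 5) = 6 + 0 = 6)
d(l) = -6 - 3*l/2 (d(l) = ((l + 4)*(-3))/2 = ((4 + l)*(-3))/2 = (-12 - 3*l)/2 = -6 - 3*l/2)
v = -10 (v = -2*5 = -10)
Y(6, 5)*(d(7) + v) = 6*((-6 - 3/2*7) - 10) = 6*((-6 - 21/2) - 10) = 6*(-33/2 - 10) = 6*(-53/2) = -159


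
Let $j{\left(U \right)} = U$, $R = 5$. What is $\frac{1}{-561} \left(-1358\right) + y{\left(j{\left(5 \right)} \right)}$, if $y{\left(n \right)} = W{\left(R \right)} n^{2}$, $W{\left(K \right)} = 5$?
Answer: $\frac{71483}{561} \approx 127.42$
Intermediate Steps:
$y{\left(n \right)} = 5 n^{2}$
$\frac{1}{-561} \left(-1358\right) + y{\left(j{\left(5 \right)} \right)} = \frac{1}{-561} \left(-1358\right) + 5 \cdot 5^{2} = \left(- \frac{1}{561}\right) \left(-1358\right) + 5 \cdot 25 = \frac{1358}{561} + 125 = \frac{71483}{561}$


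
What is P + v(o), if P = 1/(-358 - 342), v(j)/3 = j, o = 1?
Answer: 2099/700 ≈ 2.9986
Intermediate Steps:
v(j) = 3*j
P = -1/700 (P = 1/(-700) = -1/700 ≈ -0.0014286)
P + v(o) = -1/700 + 3*1 = -1/700 + 3 = 2099/700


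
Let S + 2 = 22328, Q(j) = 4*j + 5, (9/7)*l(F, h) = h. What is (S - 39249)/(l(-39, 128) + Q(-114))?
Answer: 152307/3163 ≈ 48.153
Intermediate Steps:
l(F, h) = 7*h/9
Q(j) = 5 + 4*j
S = 22326 (S = -2 + 22328 = 22326)
(S - 39249)/(l(-39, 128) + Q(-114)) = (22326 - 39249)/((7/9)*128 + (5 + 4*(-114))) = -16923/(896/9 + (5 - 456)) = -16923/(896/9 - 451) = -16923/(-3163/9) = -16923*(-9/3163) = 152307/3163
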